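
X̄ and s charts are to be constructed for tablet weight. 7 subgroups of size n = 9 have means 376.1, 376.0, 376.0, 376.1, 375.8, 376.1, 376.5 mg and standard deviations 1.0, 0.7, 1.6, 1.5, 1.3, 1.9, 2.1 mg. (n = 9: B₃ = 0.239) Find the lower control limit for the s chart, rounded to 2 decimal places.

s̄ = (1.0 + 0.7 + 1.6 + 1.5 + 1.3 + 1.9 + 2.1) / 7 = 1.4429
LCL_s = B₃·s̄ = 0.239 × 1.4429 = 0.3448

0.34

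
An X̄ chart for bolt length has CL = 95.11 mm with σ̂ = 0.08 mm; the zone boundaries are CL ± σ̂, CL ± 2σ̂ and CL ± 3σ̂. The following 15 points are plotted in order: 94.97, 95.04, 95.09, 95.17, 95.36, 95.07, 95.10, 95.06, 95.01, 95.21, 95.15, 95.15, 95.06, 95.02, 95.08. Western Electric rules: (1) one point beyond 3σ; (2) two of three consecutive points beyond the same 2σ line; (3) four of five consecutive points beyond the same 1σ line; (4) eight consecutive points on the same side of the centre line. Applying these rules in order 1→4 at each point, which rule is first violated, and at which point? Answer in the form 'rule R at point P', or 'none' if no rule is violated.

rule 1 at point 5

Zone of each point (C = within 1σ̂, B = 1σ̂–2σ̂, A = 2σ̂–3σ̂, * = beyond 3σ̂; sign = side of CL): 1:-B, 2:-C, 3:-C, 4:+C, 5:+*, 6:-C, 7:-C, 8:-C, 9:-B, 10:+B, 11:+C, 12:+C, 13:-C, 14:-B, 15:-C
Rule 1 (one point beyond the 3σ limits) is satisfied at point 5.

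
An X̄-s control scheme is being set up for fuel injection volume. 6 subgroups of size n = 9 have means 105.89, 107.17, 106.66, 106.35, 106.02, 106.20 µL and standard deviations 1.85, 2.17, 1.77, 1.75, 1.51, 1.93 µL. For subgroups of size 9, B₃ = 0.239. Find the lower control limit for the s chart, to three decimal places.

0.437

s̄ = (1.85 + 2.17 + 1.77 + 1.75 + 1.51 + 1.93) / 6 = 1.8300
LCL_s = B₃·s̄ = 0.239 × 1.8300 = 0.4374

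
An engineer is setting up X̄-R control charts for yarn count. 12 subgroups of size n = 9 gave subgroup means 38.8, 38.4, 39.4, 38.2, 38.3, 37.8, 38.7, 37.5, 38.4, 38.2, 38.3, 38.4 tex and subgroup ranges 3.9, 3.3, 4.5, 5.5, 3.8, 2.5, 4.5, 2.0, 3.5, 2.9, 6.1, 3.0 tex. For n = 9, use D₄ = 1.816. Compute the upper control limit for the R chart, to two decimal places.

6.89

R̄ = (3.9 + 3.3 + 4.5 + 5.5 + 3.8 + 2.5 + 4.5 + 2.0 + 3.5 + 2.9 + 6.1 + 3.0) / 12 = 45.5000 / 12 = 3.7917
UCL_R = D₄·R̄ = 1.816 × 3.7917 = 6.8857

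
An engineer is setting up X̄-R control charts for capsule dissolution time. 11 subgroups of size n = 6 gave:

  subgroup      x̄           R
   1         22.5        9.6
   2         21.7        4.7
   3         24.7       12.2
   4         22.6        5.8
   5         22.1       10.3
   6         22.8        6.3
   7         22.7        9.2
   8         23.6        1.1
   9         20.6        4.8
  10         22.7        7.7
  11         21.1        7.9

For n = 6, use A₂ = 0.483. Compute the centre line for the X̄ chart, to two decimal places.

22.46

X̄̄ = (22.5 + 21.7 + 24.7 + 22.6 + 22.1 + 22.8 + 22.7 + 23.6 + 20.6 + 22.7 + 21.1) / 11 = 247.1000 / 11 = 22.4636
CL = X̄̄ = 22.4636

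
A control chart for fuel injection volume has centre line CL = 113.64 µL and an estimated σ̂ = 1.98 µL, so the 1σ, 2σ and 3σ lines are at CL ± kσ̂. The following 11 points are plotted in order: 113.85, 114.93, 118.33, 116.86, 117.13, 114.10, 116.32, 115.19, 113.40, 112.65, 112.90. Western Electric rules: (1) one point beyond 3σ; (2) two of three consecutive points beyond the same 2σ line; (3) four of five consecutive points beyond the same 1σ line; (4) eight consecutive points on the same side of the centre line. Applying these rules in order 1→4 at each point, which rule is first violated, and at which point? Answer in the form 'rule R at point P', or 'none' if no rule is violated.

Zone of each point (C = within 1σ̂, B = 1σ̂–2σ̂, A = 2σ̂–3σ̂, * = beyond 3σ̂; sign = side of CL): 1:+C, 2:+C, 3:+A, 4:+B, 5:+B, 6:+C, 7:+B, 8:+C, 9:-C, 10:-C, 11:-C
Rule 3 (four of five consecutive points beyond the same 1σ limit) is satisfied at point 7.

rule 3 at point 7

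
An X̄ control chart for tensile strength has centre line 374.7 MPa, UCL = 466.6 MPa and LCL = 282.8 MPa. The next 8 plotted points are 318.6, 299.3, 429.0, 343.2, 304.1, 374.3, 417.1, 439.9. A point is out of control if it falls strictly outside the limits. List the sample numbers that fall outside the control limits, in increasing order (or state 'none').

All 8 points lie within [282.8, 466.6].

none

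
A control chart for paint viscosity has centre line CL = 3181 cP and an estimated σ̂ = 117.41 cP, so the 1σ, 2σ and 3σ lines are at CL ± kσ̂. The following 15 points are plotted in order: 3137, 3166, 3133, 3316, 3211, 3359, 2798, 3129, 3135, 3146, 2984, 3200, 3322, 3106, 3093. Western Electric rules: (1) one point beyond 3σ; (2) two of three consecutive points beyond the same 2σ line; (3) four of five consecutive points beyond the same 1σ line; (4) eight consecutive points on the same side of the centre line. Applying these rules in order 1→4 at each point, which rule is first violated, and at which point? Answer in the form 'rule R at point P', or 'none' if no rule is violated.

rule 1 at point 7

Zone of each point (C = within 1σ̂, B = 1σ̂–2σ̂, A = 2σ̂–3σ̂, * = beyond 3σ̂; sign = side of CL): 1:-C, 2:-C, 3:-C, 4:+B, 5:+C, 6:+B, 7:-*, 8:-C, 9:-C, 10:-C, 11:-B, 12:+C, 13:+B, 14:-C, 15:-C
Rule 1 (one point beyond the 3σ limits) is satisfied at point 7.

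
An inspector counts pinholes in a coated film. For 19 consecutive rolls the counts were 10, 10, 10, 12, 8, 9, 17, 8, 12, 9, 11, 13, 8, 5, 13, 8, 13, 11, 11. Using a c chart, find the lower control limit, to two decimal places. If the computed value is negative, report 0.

0.74

c̄ = (10 + 10 + 10 + 12 + 8 + 9 + 17 + 8 + 12 + 9 + 11 + 13 + 8 + 5 + 13 + 8 + 13 + 11 + 11) / 19 = 198 / 19 = 10.4211
LCL = c̄ − 3√c̄ = 10.4211 − 3 × 3.2282 = 0.7366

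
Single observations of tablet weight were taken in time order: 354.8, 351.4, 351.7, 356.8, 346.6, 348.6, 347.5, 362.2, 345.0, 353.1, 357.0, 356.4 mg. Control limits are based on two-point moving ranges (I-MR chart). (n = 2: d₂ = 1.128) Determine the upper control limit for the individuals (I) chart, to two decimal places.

368.69

X̄ = (354.8 + 351.4 + 351.7 + 356.8 + 346.6 + 348.6 + 347.5 + 362.2 + 345.0 + 353.1 + 357.0 + 356.4) / 12 = 352.5917
Moving ranges: 3.4, 0.3, 5.1, 10.2, 2.0, 1.1, 14.7, 17.2, 8.1, 3.9, 0.6; M̄R̄ = 66.6000 / 11 = 6.0545
UCL = X̄ + 3·M̄R̄/d₂ = 352.5917 + 3 × 6.0545 / 1.128 = 368.6942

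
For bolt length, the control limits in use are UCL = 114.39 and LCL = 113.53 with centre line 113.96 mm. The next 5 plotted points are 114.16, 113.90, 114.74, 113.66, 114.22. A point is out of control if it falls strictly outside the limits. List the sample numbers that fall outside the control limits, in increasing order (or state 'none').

Compare each point to [113.53, 114.39]: sample 3 = 114.74 > UCL.

3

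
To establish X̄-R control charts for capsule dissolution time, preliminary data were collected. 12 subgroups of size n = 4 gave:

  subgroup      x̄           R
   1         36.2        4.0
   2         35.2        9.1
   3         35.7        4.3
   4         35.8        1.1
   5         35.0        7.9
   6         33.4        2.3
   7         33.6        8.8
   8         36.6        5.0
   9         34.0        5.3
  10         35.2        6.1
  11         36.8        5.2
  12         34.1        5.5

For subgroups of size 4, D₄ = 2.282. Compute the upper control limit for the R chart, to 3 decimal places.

R̄ = (4.0 + 9.1 + 4.3 + 1.1 + 7.9 + 2.3 + 8.8 + 5.0 + 5.3 + 6.1 + 5.2 + 5.5) / 12 = 64.6000 / 12 = 5.3833
UCL_R = D₄·R̄ = 2.282 × 5.3833 = 12.2848

12.285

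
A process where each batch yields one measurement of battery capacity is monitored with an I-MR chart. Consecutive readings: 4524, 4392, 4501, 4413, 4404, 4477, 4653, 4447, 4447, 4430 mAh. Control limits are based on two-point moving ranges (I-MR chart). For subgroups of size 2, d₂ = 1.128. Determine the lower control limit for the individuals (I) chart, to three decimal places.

X̄ = (4524 + 4392 + 4501 + 4413 + 4404 + 4477 + 4653 + 4447 + 4447 + 4430) / 10 = 4468.8000
Moving ranges: 132, 109, 88, 9, 73, 176, 206, 0, 17; M̄R̄ = 810.0000 / 9 = 90.0000
LCL = X̄ − 3·M̄R̄/d₂ = 4468.8000 − 3 × 90.0000 / 1.128 = 4229.4383

4229.438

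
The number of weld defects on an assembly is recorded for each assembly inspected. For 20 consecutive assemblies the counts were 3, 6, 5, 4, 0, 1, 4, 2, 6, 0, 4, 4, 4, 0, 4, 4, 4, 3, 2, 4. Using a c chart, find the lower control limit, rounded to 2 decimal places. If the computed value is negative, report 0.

c̄ = (3 + 6 + 5 + 4 + 0 + 1 + 4 + 2 + 6 + 0 + 4 + 4 + 4 + 0 + 4 + 4 + 4 + 3 + 2 + 4) / 20 = 64 / 20 = 3.2000
LCL = c̄ − 3√c̄ = 3.2000 − 3 × 1.7889 = -2.1666 → 0 (cannot be negative)

0.00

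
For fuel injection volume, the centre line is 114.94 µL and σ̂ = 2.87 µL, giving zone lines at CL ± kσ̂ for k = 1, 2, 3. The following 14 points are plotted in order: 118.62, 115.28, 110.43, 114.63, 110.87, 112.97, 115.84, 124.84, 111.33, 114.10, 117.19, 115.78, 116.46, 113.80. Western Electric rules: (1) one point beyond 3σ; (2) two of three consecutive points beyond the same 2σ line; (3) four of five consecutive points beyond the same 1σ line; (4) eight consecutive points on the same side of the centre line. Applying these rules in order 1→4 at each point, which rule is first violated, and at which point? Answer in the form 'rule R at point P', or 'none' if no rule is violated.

Zone of each point (C = within 1σ̂, B = 1σ̂–2σ̂, A = 2σ̂–3σ̂, * = beyond 3σ̂; sign = side of CL): 1:+B, 2:+C, 3:-B, 4:-C, 5:-B, 6:-C, 7:+C, 8:+*, 9:-B, 10:-C, 11:+C, 12:+C, 13:+C, 14:-C
Rule 1 (one point beyond the 3σ limits) is satisfied at point 8.

rule 1 at point 8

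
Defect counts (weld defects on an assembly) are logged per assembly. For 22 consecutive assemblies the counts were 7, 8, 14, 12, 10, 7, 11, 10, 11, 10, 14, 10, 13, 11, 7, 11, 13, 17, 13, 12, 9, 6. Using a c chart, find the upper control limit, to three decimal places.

c̄ = (7 + 8 + 14 + 12 + 10 + 7 + 11 + 10 + 11 + 10 + 14 + 10 + 13 + 11 + 7 + 11 + 13 + 17 + 13 + 12 + 9 + 6) / 22 = 236 / 22 = 10.7273
UCL = c̄ + 3√c̄ = 10.7273 + 3 × √10.7273 = 10.7273 + 3 × 3.2753 = 20.5530

20.553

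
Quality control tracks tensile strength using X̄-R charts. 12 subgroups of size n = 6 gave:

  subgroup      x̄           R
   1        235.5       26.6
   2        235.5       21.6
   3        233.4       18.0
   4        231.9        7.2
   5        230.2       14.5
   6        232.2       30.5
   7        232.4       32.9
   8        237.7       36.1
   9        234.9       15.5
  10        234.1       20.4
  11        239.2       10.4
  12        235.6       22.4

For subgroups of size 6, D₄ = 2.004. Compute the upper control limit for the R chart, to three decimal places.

42.769

R̄ = (26.6 + 21.6 + 18.0 + 7.2 + 14.5 + 30.5 + 32.9 + 36.1 + 15.5 + 20.4 + 10.4 + 22.4) / 12 = 256.1000 / 12 = 21.3417
UCL_R = D₄·R̄ = 2.004 × 21.3417 = 42.7687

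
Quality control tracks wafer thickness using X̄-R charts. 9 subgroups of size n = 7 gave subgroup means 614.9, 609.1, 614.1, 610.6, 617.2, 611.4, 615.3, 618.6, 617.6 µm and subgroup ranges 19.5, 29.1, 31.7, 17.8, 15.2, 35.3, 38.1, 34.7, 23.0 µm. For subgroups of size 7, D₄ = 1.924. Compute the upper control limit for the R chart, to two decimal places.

R̄ = (19.5 + 29.1 + 31.7 + 17.8 + 15.2 + 35.3 + 38.1 + 34.7 + 23.0) / 9 = 244.4000 / 9 = 27.1556
UCL_R = D₄·R̄ = 1.924 × 27.1556 = 52.2473

52.25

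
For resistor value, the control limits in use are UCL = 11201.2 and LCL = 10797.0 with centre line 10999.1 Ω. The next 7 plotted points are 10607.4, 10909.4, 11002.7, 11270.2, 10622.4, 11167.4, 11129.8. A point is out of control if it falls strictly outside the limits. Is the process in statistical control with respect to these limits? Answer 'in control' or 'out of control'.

Compare each point to [10797.0, 11201.2]: sample 1 = 10607.4 < LCL; sample 4 = 11270.2 > UCL; sample 5 = 10622.4 < LCL.

out of control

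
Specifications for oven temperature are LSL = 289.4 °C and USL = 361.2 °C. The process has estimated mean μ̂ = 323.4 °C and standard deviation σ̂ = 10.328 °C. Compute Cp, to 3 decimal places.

Cp = (USL − LSL) / (6σ̂) = (361.2 − 289.4) / (6 × 10.328) = 71.8000 / 61.9680 = 1.1587

1.159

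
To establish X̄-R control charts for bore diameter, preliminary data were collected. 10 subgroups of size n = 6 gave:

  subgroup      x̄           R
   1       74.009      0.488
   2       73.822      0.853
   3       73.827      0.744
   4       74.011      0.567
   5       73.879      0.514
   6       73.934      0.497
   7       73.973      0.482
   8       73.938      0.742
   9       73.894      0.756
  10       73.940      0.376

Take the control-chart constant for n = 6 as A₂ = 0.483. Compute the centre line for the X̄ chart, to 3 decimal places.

X̄̄ = (74.009 + 73.822 + 73.827 + 74.011 + 73.879 + 73.934 + 73.973 + 73.938 + 73.894 + 73.940) / 10 = 739.2270 / 10 = 73.9227
CL = X̄̄ = 73.9227

73.923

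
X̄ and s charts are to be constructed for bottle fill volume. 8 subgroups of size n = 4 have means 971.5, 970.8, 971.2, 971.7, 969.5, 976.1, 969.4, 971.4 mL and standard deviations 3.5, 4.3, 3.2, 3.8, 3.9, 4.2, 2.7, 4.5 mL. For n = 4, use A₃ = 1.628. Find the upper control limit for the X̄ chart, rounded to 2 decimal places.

977.58

X̄̄ = (971.5 + 970.8 + 971.2 + 971.7 + 969.5 + 976.1 + 969.4 + 971.4) / 8 = 971.4500
s̄ = (3.5 + 4.3 + 3.2 + 3.8 + 3.9 + 4.2 + 2.7 + 4.5) / 8 = 3.7625
UCL = X̄̄ + A₃·s̄ = 971.4500 + 1.628 × 3.7625 = 977.5754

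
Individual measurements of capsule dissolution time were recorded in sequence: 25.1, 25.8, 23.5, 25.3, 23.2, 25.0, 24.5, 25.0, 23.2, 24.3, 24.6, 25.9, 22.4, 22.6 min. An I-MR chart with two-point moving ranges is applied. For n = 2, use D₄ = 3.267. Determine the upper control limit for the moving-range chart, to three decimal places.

Moving ranges: 0.7, 2.3, 1.8, 2.1, 1.8, 0.5, 0.5, 1.8, 1.1, 0.3, 1.3, 3.5, 0.2; M̄R̄ = 17.9000 / 13 = 1.3769
UCL_MR = D₄·M̄R̄ = 3.267 × 1.3769 = 4.4984

4.498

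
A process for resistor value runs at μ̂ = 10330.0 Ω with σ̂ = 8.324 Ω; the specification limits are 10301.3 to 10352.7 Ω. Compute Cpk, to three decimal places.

Cpu = (USL − μ̂) / (3σ̂) = (10352.7 − 10330.0) / (3 × 8.324) = 0.9090; Cpl = (μ̂ − LSL) / (3σ̂) = (10330.0 − 10301.3) / (3 × 8.324) = 1.1493; Cpk = min(Cpu, Cpl) = 0.9090

0.909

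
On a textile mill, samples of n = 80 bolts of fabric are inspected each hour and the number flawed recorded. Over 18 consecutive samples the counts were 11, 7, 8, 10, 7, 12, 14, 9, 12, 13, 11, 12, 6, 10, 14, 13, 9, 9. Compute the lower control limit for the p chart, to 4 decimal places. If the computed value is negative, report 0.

p̄ = Σdᵢ / (k·n) = 187 / (18 × 80) = 0.12986
LCL = p̄ − 3·√(p̄(1−p̄)/n) = 0.12986 − 3 × 0.03758 = 0.01711

0.0171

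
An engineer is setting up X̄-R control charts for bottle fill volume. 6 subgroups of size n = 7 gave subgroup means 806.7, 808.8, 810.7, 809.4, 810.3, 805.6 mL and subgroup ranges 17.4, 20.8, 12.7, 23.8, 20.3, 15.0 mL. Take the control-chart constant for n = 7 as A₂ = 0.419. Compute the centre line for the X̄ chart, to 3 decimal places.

X̄̄ = (806.7 + 808.8 + 810.7 + 809.4 + 810.3 + 805.6) / 6 = 4851.5000 / 6 = 808.5833
CL = X̄̄ = 808.5833

808.583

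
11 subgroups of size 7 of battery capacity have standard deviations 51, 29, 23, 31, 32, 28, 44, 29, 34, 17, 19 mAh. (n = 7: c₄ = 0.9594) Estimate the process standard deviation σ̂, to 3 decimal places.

31.933

s̄ = (51 + 29 + 23 + 31 + 32 + 28 + 44 + 29 + 34 + 17 + 19) / 11 = 30.6364
σ̂ = s̄ / c₄ = 30.6364 / 0.9594 = 31.9328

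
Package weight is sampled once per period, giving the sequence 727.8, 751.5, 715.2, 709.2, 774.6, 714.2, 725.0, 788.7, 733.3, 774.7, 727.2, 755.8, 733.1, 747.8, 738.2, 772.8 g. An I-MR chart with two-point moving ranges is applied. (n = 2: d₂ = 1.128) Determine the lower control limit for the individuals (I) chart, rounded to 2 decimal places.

X̄ = (727.8 + 751.5 + 715.2 + 709.2 + 774.6 + 714.2 + 725.0 + 788.7 + 733.3 + 774.7 + 727.2 + 755.8 + 733.1 + 747.8 + 738.2 + 772.8) / 16 = 743.0688
Moving ranges: 23.7, 36.3, 6.0, 65.4, 60.4, 10.8, 63.7, 55.4, 41.4, 47.5, 28.6, 22.7, 14.7, 9.6, 34.6; M̄R̄ = 520.8000 / 15 = 34.7200
LCL = X̄ − 3·M̄R̄/d₂ = 743.0688 − 3 × 34.7200 / 1.128 = 650.7283

650.73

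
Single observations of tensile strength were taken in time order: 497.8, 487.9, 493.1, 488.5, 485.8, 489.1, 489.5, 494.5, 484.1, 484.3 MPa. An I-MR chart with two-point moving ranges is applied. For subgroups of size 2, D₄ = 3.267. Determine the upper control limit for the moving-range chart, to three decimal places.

15.137

Moving ranges: 9.9, 5.2, 4.6, 2.7, 3.3, 0.4, 5.0, 10.4, 0.2; M̄R̄ = 41.7000 / 9 = 4.6333
UCL_MR = D₄·M̄R̄ = 3.267 × 4.6333 = 15.1371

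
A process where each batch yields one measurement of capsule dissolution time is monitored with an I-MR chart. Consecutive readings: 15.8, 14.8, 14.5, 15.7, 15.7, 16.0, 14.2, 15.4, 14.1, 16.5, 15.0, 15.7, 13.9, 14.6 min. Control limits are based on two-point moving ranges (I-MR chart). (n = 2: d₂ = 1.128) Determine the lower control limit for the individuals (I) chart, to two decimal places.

12.23

X̄ = (15.8 + 14.8 + 14.5 + 15.7 + 15.7 + 16.0 + 14.2 + 15.4 + 14.1 + 16.5 + 15.0 + 15.7 + 13.9 + 14.6) / 14 = 15.1357
Moving ranges: 1.0, 0.3, 1.2, 0.0, 0.3, 1.8, 1.2, 1.3, 2.4, 1.5, 0.7, 1.8, 0.7; M̄R̄ = 14.2000 / 13 = 1.0923
LCL = X̄ − 3·M̄R̄/d₂ = 15.1357 − 3 × 1.0923 / 1.128 = 12.2306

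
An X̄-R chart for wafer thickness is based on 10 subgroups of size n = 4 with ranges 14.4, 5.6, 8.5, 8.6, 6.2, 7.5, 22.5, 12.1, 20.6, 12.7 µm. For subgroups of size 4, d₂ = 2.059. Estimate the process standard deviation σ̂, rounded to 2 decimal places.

5.76

R̄ = (14.4 + 5.6 + 8.5 + 8.6 + 6.2 + 7.5 + 22.5 + 12.1 + 20.6 + 12.7) / 10 = 11.8700
σ̂ = R̄ / d₂ = 11.8700 / 2.059 = 5.7649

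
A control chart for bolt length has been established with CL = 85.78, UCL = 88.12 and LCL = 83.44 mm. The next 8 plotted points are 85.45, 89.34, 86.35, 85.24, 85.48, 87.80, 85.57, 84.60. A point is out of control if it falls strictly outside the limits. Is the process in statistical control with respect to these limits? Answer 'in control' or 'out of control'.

out of control

Compare each point to [83.44, 88.12]: sample 2 = 89.34 > UCL.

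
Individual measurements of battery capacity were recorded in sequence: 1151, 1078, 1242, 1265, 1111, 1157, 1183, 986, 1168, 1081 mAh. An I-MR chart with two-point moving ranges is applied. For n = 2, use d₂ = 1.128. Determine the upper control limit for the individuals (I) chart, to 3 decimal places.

1423.524

X̄ = (1151 + 1078 + 1242 + 1265 + 1111 + 1157 + 1183 + 986 + 1168 + 1081) / 10 = 1142.2000
Moving ranges: 73, 164, 23, 154, 46, 26, 197, 182, 87; M̄R̄ = 952.0000 / 9 = 105.7778
UCL = X̄ + 3·M̄R̄/d₂ = 1142.2000 + 3 × 105.7778 / 1.128 = 1423.5239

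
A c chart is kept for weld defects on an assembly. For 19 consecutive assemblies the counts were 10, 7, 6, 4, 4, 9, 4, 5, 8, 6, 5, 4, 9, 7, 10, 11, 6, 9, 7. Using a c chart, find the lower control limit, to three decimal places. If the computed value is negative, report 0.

0.000

c̄ = (10 + 7 + 6 + 4 + 4 + 9 + 4 + 5 + 8 + 6 + 5 + 4 + 9 + 7 + 10 + 11 + 6 + 9 + 7) / 19 = 131 / 19 = 6.8947
LCL = c̄ − 3√c̄ = 6.8947 − 3 × 2.6258 = -0.9826 → 0 (cannot be negative)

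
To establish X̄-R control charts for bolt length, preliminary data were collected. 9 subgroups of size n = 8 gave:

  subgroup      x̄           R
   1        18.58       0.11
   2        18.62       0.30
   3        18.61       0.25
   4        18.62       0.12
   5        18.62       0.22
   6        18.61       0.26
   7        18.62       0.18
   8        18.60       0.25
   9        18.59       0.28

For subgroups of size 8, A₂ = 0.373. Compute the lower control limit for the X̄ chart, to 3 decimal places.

X̄̄ = (18.58 + 18.62 + 18.61 + 18.62 + 18.62 + 18.61 + 18.62 + 18.60 + 18.59) / 9 = 167.4700 / 9 = 18.6078
R̄ = (0.11 + 0.30 + 0.25 + 0.12 + 0.22 + 0.26 + 0.18 + 0.25 + 0.28) / 9 = 1.9700 / 9 = 0.2189
LCL = X̄̄ − A₂·R̄ = 18.6078 − 0.373 × 0.2189 = 18.5261

18.526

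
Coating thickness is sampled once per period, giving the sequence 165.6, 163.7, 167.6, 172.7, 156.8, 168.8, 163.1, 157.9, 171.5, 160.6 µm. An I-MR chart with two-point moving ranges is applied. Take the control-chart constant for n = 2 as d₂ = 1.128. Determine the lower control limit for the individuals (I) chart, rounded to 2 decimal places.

142.90

X̄ = (165.6 + 163.7 + 167.6 + 172.7 + 156.8 + 168.8 + 163.1 + 157.9 + 171.5 + 160.6) / 10 = 164.8300
Moving ranges: 1.9, 3.9, 5.1, 15.9, 12.0, 5.7, 5.2, 13.6, 10.9; M̄R̄ = 74.2000 / 9 = 8.2444
LCL = X̄ − 3·M̄R̄/d₂ = 164.8300 − 3 × 8.2444 / 1.128 = 142.9033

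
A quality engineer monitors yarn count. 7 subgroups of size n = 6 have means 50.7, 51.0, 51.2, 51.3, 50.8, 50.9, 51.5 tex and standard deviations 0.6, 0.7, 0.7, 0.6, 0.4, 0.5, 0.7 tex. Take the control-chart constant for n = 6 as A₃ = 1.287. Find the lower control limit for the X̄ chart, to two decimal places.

50.28

X̄̄ = (50.7 + 51.0 + 51.2 + 51.3 + 50.8 + 50.9 + 51.5) / 7 = 51.0571
s̄ = (0.6 + 0.7 + 0.7 + 0.6 + 0.4 + 0.5 + 0.7) / 7 = 0.6000
LCL = X̄̄ − A₃·s̄ = 51.0571 − 1.287 × 0.6000 = 50.2849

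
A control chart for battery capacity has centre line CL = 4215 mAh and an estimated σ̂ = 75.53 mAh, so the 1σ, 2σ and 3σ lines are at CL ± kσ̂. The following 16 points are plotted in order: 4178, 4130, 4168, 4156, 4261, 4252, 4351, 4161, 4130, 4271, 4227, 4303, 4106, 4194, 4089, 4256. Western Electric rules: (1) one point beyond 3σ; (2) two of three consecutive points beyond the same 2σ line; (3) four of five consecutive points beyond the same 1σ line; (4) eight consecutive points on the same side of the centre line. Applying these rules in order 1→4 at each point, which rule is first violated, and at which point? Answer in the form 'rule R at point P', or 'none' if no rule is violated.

none

Zone of each point (C = within 1σ̂, B = 1σ̂–2σ̂, A = 2σ̂–3σ̂, * = beyond 3σ̂; sign = side of CL): 1:-C, 2:-B, 3:-C, 4:-C, 5:+C, 6:+C, 7:+B, 8:-C, 9:-B, 10:+C, 11:+C, 12:+B, 13:-B, 14:-C, 15:-B, 16:+C
No rule fires across all 16 points.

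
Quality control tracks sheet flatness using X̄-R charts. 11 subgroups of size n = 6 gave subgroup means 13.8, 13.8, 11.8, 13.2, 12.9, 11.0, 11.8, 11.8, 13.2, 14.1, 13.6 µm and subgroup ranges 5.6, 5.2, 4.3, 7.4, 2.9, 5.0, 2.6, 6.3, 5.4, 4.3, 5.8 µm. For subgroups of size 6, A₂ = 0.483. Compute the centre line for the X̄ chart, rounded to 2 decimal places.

12.82

X̄̄ = (13.8 + 13.8 + 11.8 + 13.2 + 12.9 + 11.0 + 11.8 + 11.8 + 13.2 + 14.1 + 13.6) / 11 = 141.0000 / 11 = 12.8182
CL = X̄̄ = 12.8182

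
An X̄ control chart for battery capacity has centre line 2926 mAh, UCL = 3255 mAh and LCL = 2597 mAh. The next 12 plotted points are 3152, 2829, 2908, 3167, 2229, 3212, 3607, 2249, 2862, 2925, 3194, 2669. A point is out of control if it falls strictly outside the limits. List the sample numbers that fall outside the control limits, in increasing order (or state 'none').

Compare each point to [2597, 3255]: sample 5 = 2229 < LCL; sample 7 = 3607 > UCL; sample 8 = 2249 < LCL.

5, 7, 8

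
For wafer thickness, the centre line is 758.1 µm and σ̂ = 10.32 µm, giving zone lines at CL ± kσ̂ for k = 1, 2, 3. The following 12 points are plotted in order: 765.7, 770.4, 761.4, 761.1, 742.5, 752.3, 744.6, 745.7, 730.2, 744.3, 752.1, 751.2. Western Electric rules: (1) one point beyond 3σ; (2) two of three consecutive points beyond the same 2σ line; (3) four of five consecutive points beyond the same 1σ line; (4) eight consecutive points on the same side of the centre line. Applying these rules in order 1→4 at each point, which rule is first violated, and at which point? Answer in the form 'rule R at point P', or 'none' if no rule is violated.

rule 3 at point 9

Zone of each point (C = within 1σ̂, B = 1σ̂–2σ̂, A = 2σ̂–3σ̂, * = beyond 3σ̂; sign = side of CL): 1:+C, 2:+B, 3:+C, 4:+C, 5:-B, 6:-C, 7:-B, 8:-B, 9:-A, 10:-B, 11:-C, 12:-C
Rule 3 (four of five consecutive points beyond the same 1σ limit) is satisfied at point 9.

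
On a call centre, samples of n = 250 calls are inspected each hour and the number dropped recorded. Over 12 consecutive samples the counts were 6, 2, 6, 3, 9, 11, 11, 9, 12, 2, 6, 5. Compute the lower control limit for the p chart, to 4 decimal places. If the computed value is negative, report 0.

p̄ = Σdᵢ / (k·n) = 82 / (12 × 250) = 0.02733
LCL = p̄ − 3·√(p̄(1−p̄)/n) = 0.02733 − 3 × 0.01031 = -0.00360 → 0 (negative, so LCL = 0)

0.0000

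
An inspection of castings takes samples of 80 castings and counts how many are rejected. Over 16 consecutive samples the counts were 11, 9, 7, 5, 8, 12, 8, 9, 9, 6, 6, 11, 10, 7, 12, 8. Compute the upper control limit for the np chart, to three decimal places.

p̄ = Σdᵢ / (k·n) = 138 / (16 × 80) = 0.10781
UCL = np̄ + 3·√(np̄(1−p̄)) = 8.6250 + 3 × √(8.6250×0.89219) = 8.6250 + 3 × 2.7740 = 16.9470

16.947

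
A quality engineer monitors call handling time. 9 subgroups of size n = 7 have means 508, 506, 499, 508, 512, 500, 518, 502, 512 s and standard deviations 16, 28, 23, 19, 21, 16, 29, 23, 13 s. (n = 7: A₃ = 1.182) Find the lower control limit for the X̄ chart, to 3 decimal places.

482.532

X̄̄ = (508 + 506 + 499 + 508 + 512 + 500 + 518 + 502 + 512) / 9 = 507.2222
s̄ = (16 + 28 + 23 + 19 + 21 + 16 + 29 + 23 + 13) / 9 = 20.8889
LCL = X̄̄ − A₃·s̄ = 507.2222 − 1.182 × 20.8889 = 482.5316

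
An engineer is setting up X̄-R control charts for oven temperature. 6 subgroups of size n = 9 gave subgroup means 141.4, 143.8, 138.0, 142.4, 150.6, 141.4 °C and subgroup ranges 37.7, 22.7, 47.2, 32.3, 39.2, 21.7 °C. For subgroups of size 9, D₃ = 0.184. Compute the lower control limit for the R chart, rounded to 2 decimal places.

6.16

R̄ = (37.7 + 22.7 + 47.2 + 32.3 + 39.2 + 21.7) / 6 = 200.8000 / 6 = 33.4667
LCL_R = D₃·R̄ = 0.184 × 33.4667 = 6.1579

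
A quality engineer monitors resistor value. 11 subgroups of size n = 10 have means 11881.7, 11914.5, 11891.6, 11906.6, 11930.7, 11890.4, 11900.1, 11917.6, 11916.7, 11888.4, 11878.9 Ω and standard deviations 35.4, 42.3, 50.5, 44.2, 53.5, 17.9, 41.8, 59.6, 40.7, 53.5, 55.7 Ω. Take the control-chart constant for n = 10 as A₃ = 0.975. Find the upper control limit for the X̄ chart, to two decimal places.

X̄̄ = (11881.7 + 11914.5 + 11891.6 + 11906.6 + 11930.7 + 11890.4 + 11900.1 + 11917.6 + 11916.7 + 11888.4 + 11878.9) / 11 = 11901.5636
s̄ = (35.4 + 42.3 + 50.5 + 44.2 + 53.5 + 17.9 + 41.8 + 59.6 + 40.7 + 53.5 + 55.7) / 11 = 45.0091
UCL = X̄̄ + A₃·s̄ = 11901.5636 + 0.975 × 45.0091 = 11945.4475

11945.45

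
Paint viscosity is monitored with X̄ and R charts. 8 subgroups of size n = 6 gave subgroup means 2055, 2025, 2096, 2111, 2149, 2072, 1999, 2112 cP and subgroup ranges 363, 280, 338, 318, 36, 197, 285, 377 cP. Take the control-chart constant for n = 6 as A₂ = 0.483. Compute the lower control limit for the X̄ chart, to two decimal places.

X̄̄ = (2055 + 2025 + 2096 + 2111 + 2149 + 2072 + 1999 + 2112) / 8 = 16619.0000 / 8 = 2077.3750
R̄ = (363 + 280 + 338 + 318 + 36 + 197 + 285 + 377) / 8 = 2194.0000 / 8 = 274.2500
LCL = X̄̄ − A₂·R̄ = 2077.3750 − 0.483 × 274.2500 = 1944.9123

1944.91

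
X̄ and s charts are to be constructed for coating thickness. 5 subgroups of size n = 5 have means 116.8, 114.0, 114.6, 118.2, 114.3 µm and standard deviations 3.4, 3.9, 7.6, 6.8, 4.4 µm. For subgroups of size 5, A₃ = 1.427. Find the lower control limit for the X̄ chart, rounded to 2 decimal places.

X̄̄ = (116.8 + 114.0 + 114.6 + 118.2 + 114.3) / 5 = 115.5800
s̄ = (3.4 + 3.9 + 7.6 + 6.8 + 4.4) / 5 = 5.2200
LCL = X̄̄ − A₃·s̄ = 115.5800 − 1.427 × 5.2200 = 108.1311

108.13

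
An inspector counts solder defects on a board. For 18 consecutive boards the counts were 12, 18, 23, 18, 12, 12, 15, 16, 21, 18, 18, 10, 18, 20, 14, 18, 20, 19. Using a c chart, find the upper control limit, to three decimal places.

c̄ = (12 + 18 + 23 + 18 + 12 + 12 + 15 + 16 + 21 + 18 + 18 + 10 + 18 + 20 + 14 + 18 + 20 + 19) / 18 = 302 / 18 = 16.7778
UCL = c̄ + 3√c̄ = 16.7778 + 3 × √16.7778 = 16.7778 + 3 × 4.0961 = 29.0660

29.066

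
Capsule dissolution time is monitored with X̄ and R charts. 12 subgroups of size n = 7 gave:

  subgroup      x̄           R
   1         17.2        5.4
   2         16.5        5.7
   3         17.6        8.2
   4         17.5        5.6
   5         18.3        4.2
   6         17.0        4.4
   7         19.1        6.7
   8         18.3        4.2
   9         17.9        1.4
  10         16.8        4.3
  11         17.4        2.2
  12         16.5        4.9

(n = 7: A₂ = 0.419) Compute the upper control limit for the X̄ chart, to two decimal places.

X̄̄ = (17.2 + 16.5 + 17.6 + 17.5 + 18.3 + 17.0 + 19.1 + 18.3 + 17.9 + 16.8 + 17.4 + 16.5) / 12 = 210.1000 / 12 = 17.5083
R̄ = (5.4 + 5.7 + 8.2 + 5.6 + 4.2 + 4.4 + 6.7 + 4.2 + 1.4 + 4.3 + 2.2 + 4.9) / 12 = 57.2000 / 12 = 4.7667
UCL = X̄̄ + A₂·R̄ = 17.5083 + 0.419 × 4.7667 = 19.5056

19.51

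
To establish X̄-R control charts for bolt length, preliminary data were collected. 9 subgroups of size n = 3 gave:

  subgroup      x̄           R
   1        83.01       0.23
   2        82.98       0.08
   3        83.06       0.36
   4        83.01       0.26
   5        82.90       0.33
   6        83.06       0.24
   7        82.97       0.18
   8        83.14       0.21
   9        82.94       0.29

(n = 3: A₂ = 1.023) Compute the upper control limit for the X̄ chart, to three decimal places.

83.256

X̄̄ = (83.01 + 82.98 + 83.06 + 83.01 + 82.90 + 83.06 + 82.97 + 83.14 + 82.94) / 9 = 747.0700 / 9 = 83.0078
R̄ = (0.23 + 0.08 + 0.36 + 0.26 + 0.33 + 0.24 + 0.18 + 0.21 + 0.29) / 9 = 2.1800 / 9 = 0.2422
UCL = X̄̄ + A₂·R̄ = 83.0078 + 1.023 × 0.2422 = 83.2556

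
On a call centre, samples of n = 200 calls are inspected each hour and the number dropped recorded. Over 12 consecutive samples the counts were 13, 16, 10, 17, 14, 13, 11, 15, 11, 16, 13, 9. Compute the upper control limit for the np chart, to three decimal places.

23.688

p̄ = Σdᵢ / (k·n) = 158 / (12 × 200) = 0.06583
UCL = np̄ + 3·√(np̄(1−p̄)) = 13.1667 + 3 × √(13.1667×0.93417) = 13.1667 + 3 × 3.5071 = 23.6880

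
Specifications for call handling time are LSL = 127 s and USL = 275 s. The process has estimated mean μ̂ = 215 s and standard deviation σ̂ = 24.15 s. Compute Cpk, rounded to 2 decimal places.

0.83

Cpu = (USL − μ̂) / (3σ̂) = (275 − 215) / (3 × 24.15) = 0.8282; Cpl = (μ̂ − LSL) / (3σ̂) = (215 − 127) / (3 × 24.15) = 1.2146; Cpk = min(Cpu, Cpl) = 0.8282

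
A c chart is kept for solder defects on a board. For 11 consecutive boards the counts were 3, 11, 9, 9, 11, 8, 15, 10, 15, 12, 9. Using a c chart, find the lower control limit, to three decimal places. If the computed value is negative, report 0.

c̄ = (3 + 11 + 9 + 9 + 11 + 8 + 15 + 10 + 15 + 12 + 9) / 11 = 112 / 11 = 10.1818
LCL = c̄ − 3√c̄ = 10.1818 − 3 × 3.1909 = 0.6091

0.609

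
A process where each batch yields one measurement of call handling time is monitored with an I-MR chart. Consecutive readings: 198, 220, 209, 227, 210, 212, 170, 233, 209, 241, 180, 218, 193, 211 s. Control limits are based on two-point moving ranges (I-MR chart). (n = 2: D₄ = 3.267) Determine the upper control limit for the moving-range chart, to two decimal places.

93.74

Moving ranges: 22, 11, 18, 17, 2, 42, 63, 24, 32, 61, 38, 25, 18; M̄R̄ = 373.0000 / 13 = 28.6923
UCL_MR = D₄·M̄R̄ = 3.267 × 28.6923 = 93.7378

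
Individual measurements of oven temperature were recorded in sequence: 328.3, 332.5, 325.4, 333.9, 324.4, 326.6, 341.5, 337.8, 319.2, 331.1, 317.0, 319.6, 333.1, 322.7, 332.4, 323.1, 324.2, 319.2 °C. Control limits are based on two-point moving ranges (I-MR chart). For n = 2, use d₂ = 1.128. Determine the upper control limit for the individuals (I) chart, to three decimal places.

X̄ = (328.3 + 332.5 + 325.4 + 333.9 + 324.4 + 326.6 + 341.5 + 337.8 + 319.2 + 331.1 + 317.0 + 319.6 + 333.1 + 322.7 + 332.4 + 323.1 + 324.2 + 319.2) / 18 = 327.3333
Moving ranges: 4.2, 7.1, 8.5, 9.5, 2.2, 14.9, 3.7, 18.6, 11.9, 14.1, 2.6, 13.5, 10.4, 9.7, 9.3, 1.1, 5.0; M̄R̄ = 146.3000 / 17 = 8.6059
UCL = X̄ + 3·M̄R̄/d₂ = 327.3333 + 3 × 8.6059 / 1.128 = 350.2213

350.221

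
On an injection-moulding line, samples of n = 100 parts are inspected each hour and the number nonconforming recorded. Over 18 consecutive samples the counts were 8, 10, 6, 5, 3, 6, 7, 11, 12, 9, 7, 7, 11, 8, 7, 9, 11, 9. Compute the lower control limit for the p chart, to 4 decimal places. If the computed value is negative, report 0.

p̄ = Σdᵢ / (k·n) = 146 / (18 × 100) = 0.08111
LCL = p̄ − 3·√(p̄(1−p̄)/n) = 0.08111 − 3 × 0.02730 = -0.00079 → 0 (negative, so LCL = 0)

0.0000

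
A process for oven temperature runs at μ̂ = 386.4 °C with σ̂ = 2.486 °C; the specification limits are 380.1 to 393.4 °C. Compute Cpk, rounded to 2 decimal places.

Cpu = (USL − μ̂) / (3σ̂) = (393.4 − 386.4) / (3 × 2.486) = 0.9386; Cpl = (μ̂ − LSL) / (3σ̂) = (386.4 − 380.1) / (3 × 2.486) = 0.8447; Cpk = min(Cpu, Cpl) = 0.8447

0.84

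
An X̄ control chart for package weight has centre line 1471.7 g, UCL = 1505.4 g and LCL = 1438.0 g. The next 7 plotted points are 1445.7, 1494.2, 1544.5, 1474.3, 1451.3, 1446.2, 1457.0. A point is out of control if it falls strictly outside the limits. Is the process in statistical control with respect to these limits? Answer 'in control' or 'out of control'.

Compare each point to [1438.0, 1505.4]: sample 3 = 1544.5 > UCL.

out of control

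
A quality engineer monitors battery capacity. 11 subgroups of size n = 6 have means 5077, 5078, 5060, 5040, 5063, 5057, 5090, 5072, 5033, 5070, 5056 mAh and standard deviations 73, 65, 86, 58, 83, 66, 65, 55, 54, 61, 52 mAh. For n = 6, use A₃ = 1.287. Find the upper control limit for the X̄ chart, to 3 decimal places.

5147.279

X̄̄ = (5077 + 5078 + 5060 + 5040 + 5063 + 5057 + 5090 + 5072 + 5033 + 5070 + 5056) / 11 = 5063.2727
s̄ = (73 + 65 + 86 + 58 + 83 + 66 + 65 + 55 + 54 + 61 + 52) / 11 = 65.2727
UCL = X̄̄ + A₃·s̄ = 5063.2727 + 1.287 × 65.2727 = 5147.2787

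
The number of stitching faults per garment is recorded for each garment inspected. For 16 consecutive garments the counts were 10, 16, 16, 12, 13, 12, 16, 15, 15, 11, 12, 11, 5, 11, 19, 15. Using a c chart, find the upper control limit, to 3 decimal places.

c̄ = (10 + 16 + 16 + 12 + 13 + 12 + 16 + 15 + 15 + 11 + 12 + 11 + 5 + 11 + 19 + 15) / 16 = 209 / 16 = 13.0625
UCL = c̄ + 3√c̄ = 13.0625 + 3 × √13.0625 = 13.0625 + 3 × 3.6142 = 23.9051

23.905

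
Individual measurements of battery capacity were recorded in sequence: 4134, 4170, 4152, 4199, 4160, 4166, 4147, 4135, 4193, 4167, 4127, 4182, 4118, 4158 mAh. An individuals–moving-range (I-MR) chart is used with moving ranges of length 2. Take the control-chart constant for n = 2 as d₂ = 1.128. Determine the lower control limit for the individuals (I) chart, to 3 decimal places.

X̄ = (4134 + 4170 + 4152 + 4199 + 4160 + 4166 + 4147 + 4135 + 4193 + 4167 + 4127 + 4182 + 4118 + 4158) / 14 = 4157.7143
Moving ranges: 36, 18, 47, 39, 6, 19, 12, 58, 26, 40, 55, 64, 40; M̄R̄ = 460.0000 / 13 = 35.3846
LCL = X̄ − 3·M̄R̄/d₂ = 4157.7143 − 3 × 35.3846 / 1.128 = 4063.6063

4063.606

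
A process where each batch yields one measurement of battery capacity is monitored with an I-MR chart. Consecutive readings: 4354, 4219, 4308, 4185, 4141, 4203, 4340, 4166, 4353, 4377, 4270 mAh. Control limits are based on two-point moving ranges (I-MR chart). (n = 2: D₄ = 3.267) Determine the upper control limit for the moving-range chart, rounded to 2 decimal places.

Moving ranges: 135, 89, 123, 44, 62, 137, 174, 187, 24, 107; M̄R̄ = 1082.0000 / 10 = 108.2000
UCL_MR = D₄·M̄R̄ = 3.267 × 108.2000 = 353.4894

353.49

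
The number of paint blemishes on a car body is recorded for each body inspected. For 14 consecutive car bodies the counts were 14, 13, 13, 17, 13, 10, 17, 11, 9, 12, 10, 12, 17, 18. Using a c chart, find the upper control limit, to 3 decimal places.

c̄ = (14 + 13 + 13 + 17 + 13 + 10 + 17 + 11 + 9 + 12 + 10 + 12 + 17 + 18) / 14 = 186 / 14 = 13.2857
UCL = c̄ + 3√c̄ = 13.2857 + 3 × √13.2857 = 13.2857 + 3 × 3.6450 = 24.2206

24.221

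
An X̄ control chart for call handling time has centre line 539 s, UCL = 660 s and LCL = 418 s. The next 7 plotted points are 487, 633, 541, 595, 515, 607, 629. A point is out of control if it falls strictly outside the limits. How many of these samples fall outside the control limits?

All 7 points lie within [418, 660].

0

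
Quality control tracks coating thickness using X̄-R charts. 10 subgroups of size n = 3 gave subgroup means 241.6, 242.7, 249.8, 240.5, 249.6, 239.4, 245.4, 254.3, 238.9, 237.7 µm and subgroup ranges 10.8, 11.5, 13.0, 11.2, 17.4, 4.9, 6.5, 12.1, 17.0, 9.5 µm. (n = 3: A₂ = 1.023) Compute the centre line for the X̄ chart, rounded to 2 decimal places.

X̄̄ = (241.6 + 242.7 + 249.8 + 240.5 + 249.6 + 239.4 + 245.4 + 254.3 + 238.9 + 237.7) / 10 = 2439.9000 / 10 = 243.9900
CL = X̄̄ = 243.9900

243.99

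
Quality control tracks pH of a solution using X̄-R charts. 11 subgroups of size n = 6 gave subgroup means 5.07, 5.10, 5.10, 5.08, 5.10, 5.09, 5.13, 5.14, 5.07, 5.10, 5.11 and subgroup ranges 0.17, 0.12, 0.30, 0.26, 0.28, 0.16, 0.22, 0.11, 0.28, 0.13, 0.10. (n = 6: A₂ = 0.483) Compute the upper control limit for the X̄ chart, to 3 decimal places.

X̄̄ = (5.07 + 5.10 + 5.10 + 5.08 + 5.10 + 5.09 + 5.13 + 5.14 + 5.07 + 5.10 + 5.11) / 11 = 56.0900 / 11 = 5.0991
R̄ = (0.17 + 0.12 + 0.30 + 0.26 + 0.28 + 0.16 + 0.22 + 0.11 + 0.28 + 0.13 + 0.10) / 11 = 2.1300 / 11 = 0.1936
UCL = X̄̄ + A₂·R̄ = 5.0991 + 0.483 × 0.1936 = 5.1926

5.193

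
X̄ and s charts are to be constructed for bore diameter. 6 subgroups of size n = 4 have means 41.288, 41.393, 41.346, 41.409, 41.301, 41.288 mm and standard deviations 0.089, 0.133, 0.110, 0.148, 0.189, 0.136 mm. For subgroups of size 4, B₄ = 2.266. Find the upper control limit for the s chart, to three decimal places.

0.304

s̄ = (0.089 + 0.133 + 0.110 + 0.148 + 0.189 + 0.136) / 6 = 0.1342
UCL_s = B₄·s̄ = 2.266 × 0.1342 = 0.3040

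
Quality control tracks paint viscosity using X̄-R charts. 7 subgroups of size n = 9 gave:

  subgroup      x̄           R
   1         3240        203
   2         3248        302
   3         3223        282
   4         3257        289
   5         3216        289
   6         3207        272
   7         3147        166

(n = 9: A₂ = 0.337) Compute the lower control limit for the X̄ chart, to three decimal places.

X̄̄ = (3240 + 3248 + 3223 + 3257 + 3216 + 3207 + 3147) / 7 = 22538.0000 / 7 = 3219.7143
R̄ = (203 + 302 + 282 + 289 + 289 + 272 + 166) / 7 = 1803.0000 / 7 = 257.5714
LCL = X̄̄ − A₂·R̄ = 3219.7143 − 0.337 × 257.5714 = 3132.9127

3132.913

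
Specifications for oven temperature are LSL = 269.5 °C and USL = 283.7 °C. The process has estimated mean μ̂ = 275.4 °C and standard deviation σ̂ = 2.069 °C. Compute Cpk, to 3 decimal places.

0.951

Cpu = (USL − μ̂) / (3σ̂) = (283.7 − 275.4) / (3 × 2.069) = 1.3372; Cpl = (μ̂ − LSL) / (3σ̂) = (275.4 − 269.5) / (3 × 2.069) = 0.9505; Cpk = min(Cpu, Cpl) = 0.9505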